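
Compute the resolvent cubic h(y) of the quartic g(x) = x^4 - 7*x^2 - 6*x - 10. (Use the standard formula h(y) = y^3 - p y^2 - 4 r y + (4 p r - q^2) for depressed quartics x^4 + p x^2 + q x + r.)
h(y) = y^3 + 7*y^2 + 40*y + 244

Identify coefficients: p = -7, q = -6, r = -10.
Plug into h(y) = y^3 - p y^2 - 4 r y + (4 p r - q^2):
  h(y) = y^3 - (-7) y^2 - 4*(-10) y + (4*(-7)*(-10) - (-6)^2)
       = y^3 + (7) y^2 + (40) y + (244).
Simplifying: h(y) = y^3 + 7*y^2 + 40*y + 244.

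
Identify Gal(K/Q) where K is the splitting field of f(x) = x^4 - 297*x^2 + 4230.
Gal(K/Q) = V_4 (Klein four-group, Z/2Z × Z/2Z)

f factors as (x^2 - 282)(x^2 - 15), so the splitting field is K = Q(sqrt(282), sqrt(15)). The elements 282, 15, 4230 are all non-squares in Q, so sqrt(282) and sqrt(15) generate independent quadratic extensions. Thus [K:Q] = 4 and Gal(K/Q) is generated by the two order-2 automorphisms sqrt(282) ↦ -sqrt(282) and sqrt(15) ↦ -sqrt(15), giving V_4.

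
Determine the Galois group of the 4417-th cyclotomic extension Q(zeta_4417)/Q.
|Gal(Q(zeta_4417)/Q)| = phi(4417) = 3780; group ≅ (Z/4417Z)^* ≅ Z/6Z × Z/630Z

The n-th cyclotomic polynomial Φ_4417(x) is the minimal polynomial of zeta_4417 over Q and has degree phi(4417) = 3780. So Q(zeta_4417) is a degree-3780 Galois extension with Galois group (Z/4417Z)^*. By CRT, (Z/4417Z)^* ≅ (Z/7Z)^* × (Z/631Z)^*. Each prime-power unit group is (Z/7Z)^* ≅ Z/6Z; (Z/631Z)^* ≅ Z/630Z. Hence Gal(Q(zeta_4417)/Q) ≅ Z/6Z × Z/630Z.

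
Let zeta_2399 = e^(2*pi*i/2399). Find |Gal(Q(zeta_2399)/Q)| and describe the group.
|Gal(Q(zeta_2399)/Q)| = phi(2399) = 2398; group ≅ (Z/2399Z)^* ≅ Z/2398Z

The n-th cyclotomic polynomial Φ_2399(x) is the minimal polynomial of zeta_2399 over Q and has degree phi(2399) = 2398. So Q(zeta_2399) is a degree-2398 Galois extension with Galois group (Z/2399Z)^*. (Z/2399Z)^* is cyclic since 2399 is an odd prime power (or 4). Hence Gal(Q(zeta_2399)/Q) ≅ Z/2398Z.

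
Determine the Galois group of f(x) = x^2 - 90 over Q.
Gal(K/Q) = Z/2Z (cyclic of order 2)

x^2 - 90 is irreducible over Q since 90 is not a rational square. The splitting field Q(sqrt(90)) has degree 2 over Q, and its unique nontrivial automorphism is sqrt(90) ↦ -sqrt(90). Hence Gal(Q(sqrt(90))/Q) = Z/2Z.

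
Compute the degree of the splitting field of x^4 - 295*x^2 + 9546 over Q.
[K:Q] = 4

f factors as (x^2 - 258)(x^2 - 37); the splitting field is K = Q(sqrt(258), sqrt(37)). Since 258, 37, and 9546 are all non-squares in Q, the three subfields Q(sqrt(258)), Q(sqrt(37)), Q(sqrt(9546)) are distinct degree-2 extensions, so [K:Q] = 4 (Klein four Galois group).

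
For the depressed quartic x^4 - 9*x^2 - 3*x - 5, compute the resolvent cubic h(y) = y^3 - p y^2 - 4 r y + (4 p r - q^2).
h(y) = y^3 + 9*y^2 + 20*y + 171

Identify coefficients: p = -9, q = -3, r = -5.
Plug into h(y) = y^3 - p y^2 - 4 r y + (4 p r - q^2):
  h(y) = y^3 - (-9) y^2 - 4*(-5) y + (4*(-9)*(-5) - (-3)^2)
       = y^3 + (9) y^2 + (20) y + (171).
Simplifying: h(y) = y^3 + 9*y^2 + 20*y + 171.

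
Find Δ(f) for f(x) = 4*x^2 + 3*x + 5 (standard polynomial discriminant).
Δ = -71

For a quadratic a x^2 + b x + c the discriminant is Δ = b^2 - 4ac = (3)^2 - 4*(4)*(5) = 9 - (80) = -71.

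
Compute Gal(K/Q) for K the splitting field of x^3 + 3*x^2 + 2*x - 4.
Gal(K/Q) = S_3 (symmetric group of order 6)

Compute the discriminant of x^3 + (3)*x^2 + (2)*x + (-4): Δ = -428. Since Δ is not a rational square, the Galois group is not contained in A_3; it must be the full S_3 (irreducibility of the cubic rules out anything smaller).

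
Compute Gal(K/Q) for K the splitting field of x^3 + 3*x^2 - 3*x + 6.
Gal(K/Q) = S_3 (symmetric group of order 6)

Compute the discriminant of x^3 + (3)*x^2 + (-3)*x + (6): Δ = -2403. Since Δ is not a rational square, the Galois group is not contained in A_3; it must be the full S_3 (irreducibility of the cubic rules out anything smaller).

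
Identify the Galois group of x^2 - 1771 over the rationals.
Gal(K/Q) = Z/2Z (cyclic of order 2)

x^2 - 1771 is irreducible over Q since 1771 is not a rational square. The splitting field Q(sqrt(1771)) has degree 2 over Q, and its unique nontrivial automorphism is sqrt(1771) ↦ -sqrt(1771). Hence Gal(Q(sqrt(1771))/Q) = Z/2Z.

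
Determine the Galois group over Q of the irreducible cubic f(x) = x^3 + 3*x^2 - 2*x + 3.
Gal(K/Q) = S_3 (symmetric group of order 6)

Compute the discriminant of x^3 + (3)*x^2 + (-2)*x + (3): Δ = -823. Since Δ is not a rational square, the Galois group is not contained in A_3; it must be the full S_3 (irreducibility of the cubic rules out anything smaller).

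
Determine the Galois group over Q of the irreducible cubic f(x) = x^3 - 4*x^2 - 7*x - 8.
Gal(K/Q) = S_3 (symmetric group of order 6)

Compute the discriminant of x^3 + (-4)*x^2 + (-7)*x + (-8): Δ = -5652. Since Δ is not a rational square, the Galois group is not contained in A_3; it must be the full S_3 (irreducibility of the cubic rules out anything smaller).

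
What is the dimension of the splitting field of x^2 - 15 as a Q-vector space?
[K:Q] = 2

The polynomial x^2 - 15 is irreducible over Q since 15 is not a perfect square. Its splitting field is Q(sqrt(15)), which has degree 2 over Q.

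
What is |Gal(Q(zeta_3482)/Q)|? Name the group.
|Gal(Q(zeta_3482)/Q)| = phi(3482) = 1740; group ≅ (Z/3482Z)^* ≅ Z/1740Z

The n-th cyclotomic polynomial Φ_3482(x) is the minimal polynomial of zeta_3482 over Q and has degree phi(3482) = 1740. So Q(zeta_3482) is a degree-1740 Galois extension with Galois group (Z/3482Z)^*. By CRT, (Z/3482Z)^* ≅ (Z/2Z)^* × (Z/1741Z)^*. Each prime-power unit group is (Z/2Z)^* ≅ trivial group (order 1); (Z/1741Z)^* ≅ Z/1740Z. Hence Gal(Q(zeta_3482)/Q) ≅ Z/1740Z.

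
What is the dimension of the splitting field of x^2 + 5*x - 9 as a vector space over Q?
[K:Q] = 2

The discriminant of x^2 + (5)*x + (-9) is b^2 - 4c = 25 - (-36) = 61. Since 61 is not a perfect square in Q, the polynomial is irreducible over Q. Its two roots generate a degree-2 extension, so [K:Q] = 2.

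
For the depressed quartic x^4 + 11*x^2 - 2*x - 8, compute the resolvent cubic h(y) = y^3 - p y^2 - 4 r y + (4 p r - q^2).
h(y) = y^3 - 11*y^2 + 32*y - 356

Identify coefficients: p = 11, q = -2, r = -8.
Plug into h(y) = y^3 - p y^2 - 4 r y + (4 p r - q^2):
  h(y) = y^3 - (11) y^2 - 4*(-8) y + (4*(11)*(-8) - (-2)^2)
       = y^3 + (-11) y^2 + (32) y + (-356).
Simplifying: h(y) = y^3 - 11*y^2 + 32*y - 356.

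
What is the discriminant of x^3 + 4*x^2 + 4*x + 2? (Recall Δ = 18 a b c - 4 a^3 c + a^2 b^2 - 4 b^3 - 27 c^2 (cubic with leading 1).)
Δ = -44

For x^3 + a x^2 + b x + c the discriminant is Δ = 18 a b c - 4 a^3 c + a^2 b^2 - 4 b^3 - 27 c^2.
Plug a = 4, b = 4, c = 2:
  18*(4)*(4)*(2) - 4*(4)^3*(2) + (4)^2*(4)^2 - 4*(4)^3 - 27*(2)^2
  = 576 + (-512) + 256 + (-256) + (-108)
  = -44.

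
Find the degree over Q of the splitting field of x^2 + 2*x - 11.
[K:Q] = 2

The discriminant of x^2 + (2)*x + (-11) is b^2 - 4c = 4 - (-44) = 48. Since 48 is not a perfect square in Q, the polynomial is irreducible over Q. Its two roots generate a degree-2 extension, so [K:Q] = 2.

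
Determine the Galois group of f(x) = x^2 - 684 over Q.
Gal(K/Q) = Z/2Z (cyclic of order 2)

x^2 - 684 is irreducible over Q since 684 is not a rational square. The splitting field Q(sqrt(684)) has degree 2 over Q, and its unique nontrivial automorphism is sqrt(684) ↦ -sqrt(684). Hence Gal(Q(sqrt(684))/Q) = Z/2Z.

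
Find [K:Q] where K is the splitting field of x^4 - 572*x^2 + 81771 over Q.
[K:Q] = 4

f factors as (x^2 - 291)(x^2 - 281); the splitting field is K = Q(sqrt(291), sqrt(281)). Since 291, 281, and 81771 are all non-squares in Q, the three subfields Q(sqrt(291)), Q(sqrt(281)), Q(sqrt(81771)) are distinct degree-2 extensions, so [K:Q] = 4 (Klein four Galois group).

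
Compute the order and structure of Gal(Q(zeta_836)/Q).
|Gal(Q(zeta_836)/Q)| = phi(836) = 360; group ≅ (Z/836Z)^* ≅ Z/2Z × Z/10Z × Z/18Z

The n-th cyclotomic polynomial Φ_836(x) is the minimal polynomial of zeta_836 over Q and has degree phi(836) = 360. So Q(zeta_836) is a degree-360 Galois extension with Galois group (Z/836Z)^*. By CRT, (Z/836Z)^* ≅ (Z/4Z)^* × (Z/11Z)^* × (Z/19Z)^*. Each prime-power unit group is (Z/4Z)^* ≅ Z/2Z; (Z/11Z)^* ≅ Z/10Z; (Z/19Z)^* ≅ Z/18Z. Hence Gal(Q(zeta_836)/Q) ≅ Z/2Z × Z/10Z × Z/18Z.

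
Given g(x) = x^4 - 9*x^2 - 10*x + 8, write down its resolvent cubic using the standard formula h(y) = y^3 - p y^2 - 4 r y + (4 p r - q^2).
h(y) = y^3 + 9*y^2 - 32*y - 388

Identify coefficients: p = -9, q = -10, r = 8.
Plug into h(y) = y^3 - p y^2 - 4 r y + (4 p r - q^2):
  h(y) = y^3 - (-9) y^2 - 4*(8) y + (4*(-9)*(8) - (-10)^2)
       = y^3 + (9) y^2 + (-32) y + (-388).
Simplifying: h(y) = y^3 + 9*y^2 - 32*y - 388.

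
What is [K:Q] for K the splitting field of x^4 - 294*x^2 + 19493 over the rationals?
[K:Q] = 4

f factors as (x^2 - 101)(x^2 - 193); the splitting field is K = Q(sqrt(101), sqrt(193)). Since 101, 193, and 19493 are all non-squares in Q, the three subfields Q(sqrt(101)), Q(sqrt(193)), Q(sqrt(19493)) are distinct degree-2 extensions, so [K:Q] = 4 (Klein four Galois group).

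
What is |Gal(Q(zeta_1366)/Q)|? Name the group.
|Gal(Q(zeta_1366)/Q)| = phi(1366) = 682; group ≅ (Z/1366Z)^* ≅ Z/682Z

The n-th cyclotomic polynomial Φ_1366(x) is the minimal polynomial of zeta_1366 over Q and has degree phi(1366) = 682. So Q(zeta_1366) is a degree-682 Galois extension with Galois group (Z/1366Z)^*. By CRT, (Z/1366Z)^* ≅ (Z/2Z)^* × (Z/683Z)^*. Each prime-power unit group is (Z/2Z)^* ≅ trivial group (order 1); (Z/683Z)^* ≅ Z/682Z. Hence Gal(Q(zeta_1366)/Q) ≅ Z/682Z.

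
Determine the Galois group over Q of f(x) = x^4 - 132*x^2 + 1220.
Gal(K/Q) = V_4 (Klein four-group, Z/2Z × Z/2Z)

f factors as (x^2 - 10)(x^2 - 122), so the splitting field is K = Q(sqrt(10), sqrt(122)). The elements 10, 122, 1220 are all non-squares in Q, so sqrt(10) and sqrt(122) generate independent quadratic extensions. Thus [K:Q] = 4 and Gal(K/Q) is generated by the two order-2 automorphisms sqrt(10) ↦ -sqrt(10) and sqrt(122) ↦ -sqrt(122), giving V_4.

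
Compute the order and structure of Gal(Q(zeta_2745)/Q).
|Gal(Q(zeta_2745)/Q)| = phi(2745) = 1440; group ≅ (Z/2745Z)^* ≅ Z/4Z × Z/6Z × Z/60Z

The n-th cyclotomic polynomial Φ_2745(x) is the minimal polynomial of zeta_2745 over Q and has degree phi(2745) = 1440. So Q(zeta_2745) is a degree-1440 Galois extension with Galois group (Z/2745Z)^*. By CRT, (Z/2745Z)^* ≅ (Z/9Z)^* × (Z/5Z)^* × (Z/61Z)^*. Each prime-power unit group is (Z/9Z)^* ≅ Z/6Z; (Z/5Z)^* ≅ Z/4Z; (Z/61Z)^* ≅ Z/60Z. Hence Gal(Q(zeta_2745)/Q) ≅ Z/4Z × Z/6Z × Z/60Z.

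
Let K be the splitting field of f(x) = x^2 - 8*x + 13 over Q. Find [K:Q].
[K:Q] = 2

The discriminant of x^2 + (-8)*x + (13) is b^2 - 4c = 64 - (52) = 12. Since 12 is not a perfect square in Q, the polynomial is irreducible over Q. Its two roots generate a degree-2 extension, so [K:Q] = 2.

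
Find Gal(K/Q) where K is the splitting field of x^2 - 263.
Gal(K/Q) = Z/2Z (cyclic of order 2)

x^2 - 263 is irreducible over Q since 263 is not a rational square. The splitting field Q(sqrt(263)) has degree 2 over Q, and its unique nontrivial automorphism is sqrt(263) ↦ -sqrt(263). Hence Gal(Q(sqrt(263))/Q) = Z/2Z.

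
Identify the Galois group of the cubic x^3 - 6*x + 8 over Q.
Gal(K/Q) = S_3 (symmetric group of order 6)

Compute the discriminant of x^3 + (0)*x^2 + (-6)*x + (8): Δ = -864. Since Δ is not a rational square, the Galois group is not contained in A_3; it must be the full S_3 (irreducibility of the cubic rules out anything smaller).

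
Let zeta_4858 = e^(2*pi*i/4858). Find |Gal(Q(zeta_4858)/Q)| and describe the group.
|Gal(Q(zeta_4858)/Q)| = phi(4858) = 2076; group ≅ (Z/4858Z)^* ≅ Z/6Z × Z/346Z

The n-th cyclotomic polynomial Φ_4858(x) is the minimal polynomial of zeta_4858 over Q and has degree phi(4858) = 2076. So Q(zeta_4858) is a degree-2076 Galois extension with Galois group (Z/4858Z)^*. By CRT, (Z/4858Z)^* ≅ (Z/2Z)^* × (Z/7Z)^* × (Z/347Z)^*. Each prime-power unit group is (Z/2Z)^* ≅ trivial group (order 1); (Z/7Z)^* ≅ Z/6Z; (Z/347Z)^* ≅ Z/346Z. Hence Gal(Q(zeta_4858)/Q) ≅ Z/6Z × Z/346Z.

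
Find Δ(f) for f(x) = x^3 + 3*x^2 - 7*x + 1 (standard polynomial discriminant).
Δ = 1300

For x^3 + a x^2 + b x + c the discriminant is Δ = 18 a b c - 4 a^3 c + a^2 b^2 - 4 b^3 - 27 c^2.
Plug a = 3, b = -7, c = 1:
  18*(3)*(-7)*(1) - 4*(3)^3*(1) + (3)^2*(-7)^2 - 4*(-7)^3 - 27*(1)^2
  = -378 + (-108) + 441 + (1372) + (-27)
  = 1300.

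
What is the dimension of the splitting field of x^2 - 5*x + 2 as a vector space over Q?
[K:Q] = 2

The discriminant of x^2 + (-5)*x + (2) is b^2 - 4c = 25 - (8) = 17. Since 17 is not a perfect square in Q, the polynomial is irreducible over Q. Its two roots generate a degree-2 extension, so [K:Q] = 2.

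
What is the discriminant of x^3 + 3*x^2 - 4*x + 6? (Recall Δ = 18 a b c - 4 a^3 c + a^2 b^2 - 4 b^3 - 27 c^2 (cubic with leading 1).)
Δ = -2516

For x^3 + a x^2 + b x + c the discriminant is Δ = 18 a b c - 4 a^3 c + a^2 b^2 - 4 b^3 - 27 c^2.
Plug a = 3, b = -4, c = 6:
  18*(3)*(-4)*(6) - 4*(3)^3*(6) + (3)^2*(-4)^2 - 4*(-4)^3 - 27*(6)^2
  = -1296 + (-648) + 144 + (256) + (-972)
  = -2516.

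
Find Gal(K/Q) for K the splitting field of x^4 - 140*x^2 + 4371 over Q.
Gal(K/Q) = V_4 (Klein four-group, Z/2Z × Z/2Z)

f factors as (x^2 - 47)(x^2 - 93), so the splitting field is K = Q(sqrt(47), sqrt(93)). The elements 47, 93, 4371 are all non-squares in Q, so sqrt(47) and sqrt(93) generate independent quadratic extensions. Thus [K:Q] = 4 and Gal(K/Q) is generated by the two order-2 automorphisms sqrt(47) ↦ -sqrt(47) and sqrt(93) ↦ -sqrt(93), giving V_4.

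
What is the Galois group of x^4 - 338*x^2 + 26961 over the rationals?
Gal(K/Q) = V_4 (Klein four-group, Z/2Z × Z/2Z)

f factors as (x^2 - 129)(x^2 - 209), so the splitting field is K = Q(sqrt(129), sqrt(209)). The elements 129, 209, 26961 are all non-squares in Q, so sqrt(129) and sqrt(209) generate independent quadratic extensions. Thus [K:Q] = 4 and Gal(K/Q) is generated by the two order-2 automorphisms sqrt(129) ↦ -sqrt(129) and sqrt(209) ↦ -sqrt(209), giving V_4.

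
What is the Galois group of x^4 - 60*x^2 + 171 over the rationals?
Gal(K/Q) = V_4 (Klein four-group, Z/2Z × Z/2Z)

f factors as (x^2 - 3)(x^2 - 57), so the splitting field is K = Q(sqrt(3), sqrt(57)). The elements 3, 57, 171 are all non-squares in Q, so sqrt(3) and sqrt(57) generate independent quadratic extensions. Thus [K:Q] = 4 and Gal(K/Q) is generated by the two order-2 automorphisms sqrt(3) ↦ -sqrt(3) and sqrt(57) ↦ -sqrt(57), giving V_4.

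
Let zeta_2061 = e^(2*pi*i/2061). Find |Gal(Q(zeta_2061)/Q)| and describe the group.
|Gal(Q(zeta_2061)/Q)| = phi(2061) = 1368; group ≅ (Z/2061Z)^* ≅ Z/6Z × Z/228Z

The n-th cyclotomic polynomial Φ_2061(x) is the minimal polynomial of zeta_2061 over Q and has degree phi(2061) = 1368. So Q(zeta_2061) is a degree-1368 Galois extension with Galois group (Z/2061Z)^*. By CRT, (Z/2061Z)^* ≅ (Z/9Z)^* × (Z/229Z)^*. Each prime-power unit group is (Z/9Z)^* ≅ Z/6Z; (Z/229Z)^* ≅ Z/228Z. Hence Gal(Q(zeta_2061)/Q) ≅ Z/6Z × Z/228Z.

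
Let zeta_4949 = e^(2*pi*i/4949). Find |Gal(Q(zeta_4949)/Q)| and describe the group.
|Gal(Q(zeta_4949)/Q)| = phi(4949) = 4200; group ≅ (Z/4949Z)^* ≅ Z/42Z × Z/100Z

The n-th cyclotomic polynomial Φ_4949(x) is the minimal polynomial of zeta_4949 over Q and has degree phi(4949) = 4200. So Q(zeta_4949) is a degree-4200 Galois extension with Galois group (Z/4949Z)^*. By CRT, (Z/4949Z)^* ≅ (Z/49Z)^* × (Z/101Z)^*. Each prime-power unit group is (Z/49Z)^* ≅ Z/42Z; (Z/101Z)^* ≅ Z/100Z. Hence Gal(Q(zeta_4949)/Q) ≅ Z/42Z × Z/100Z.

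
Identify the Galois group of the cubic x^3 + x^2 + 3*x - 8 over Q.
Gal(K/Q) = S_3 (symmetric group of order 6)

Compute the discriminant of x^3 + (1)*x^2 + (3)*x + (-8): Δ = -2227. Since Δ is not a rational square, the Galois group is not contained in A_3; it must be the full S_3 (irreducibility of the cubic rules out anything smaller).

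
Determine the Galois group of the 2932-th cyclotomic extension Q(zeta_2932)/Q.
|Gal(Q(zeta_2932)/Q)| = phi(2932) = 1464; group ≅ (Z/2932Z)^* ≅ Z/2Z × Z/732Z

The n-th cyclotomic polynomial Φ_2932(x) is the minimal polynomial of zeta_2932 over Q and has degree phi(2932) = 1464. So Q(zeta_2932) is a degree-1464 Galois extension with Galois group (Z/2932Z)^*. By CRT, (Z/2932Z)^* ≅ (Z/4Z)^* × (Z/733Z)^*. Each prime-power unit group is (Z/4Z)^* ≅ Z/2Z; (Z/733Z)^* ≅ Z/732Z. Hence Gal(Q(zeta_2932)/Q) ≅ Z/2Z × Z/732Z.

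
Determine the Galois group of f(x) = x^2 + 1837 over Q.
Gal(K/Q) = Z/2Z (cyclic of order 2)

x^2 + 1837 is irreducible over Q since -1837 is not a rational square. The splitting field Q(sqrt(-1837)) has degree 2 over Q, and its unique nontrivial automorphism is sqrt(-1837) ↦ -sqrt(-1837). Hence Gal(Q(sqrt(-1837))/Q) = Z/2Z.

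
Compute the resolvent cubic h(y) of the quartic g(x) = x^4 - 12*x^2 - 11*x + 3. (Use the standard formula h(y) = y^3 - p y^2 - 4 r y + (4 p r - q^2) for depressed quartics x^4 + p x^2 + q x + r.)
h(y) = y^3 + 12*y^2 - 12*y - 265

Identify coefficients: p = -12, q = -11, r = 3.
Plug into h(y) = y^3 - p y^2 - 4 r y + (4 p r - q^2):
  h(y) = y^3 - (-12) y^2 - 4*(3) y + (4*(-12)*(3) - (-11)^2)
       = y^3 + (12) y^2 + (-12) y + (-265).
Simplifying: h(y) = y^3 + 12*y^2 - 12*y - 265.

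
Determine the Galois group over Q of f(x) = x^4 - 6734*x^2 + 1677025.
Gal(K/Q) = Z/2Z (cyclic of order 2)

f factors as (x^2 - 259)(x^2 - 6475), so the splitting field is K = Q(sqrt(259), sqrt(6475)). The squarefree part of 259 is 259 and the squarefree part of 6475 is also 259, so sqrt(259) and sqrt(6475) are both rational multiples of sqrt(259). Hence Q(sqrt(259)) = Q(sqrt(6475)) = Q(sqrt(259)), and the splitting field collapses to a single degree-2 extension with Galois group Z/2Z.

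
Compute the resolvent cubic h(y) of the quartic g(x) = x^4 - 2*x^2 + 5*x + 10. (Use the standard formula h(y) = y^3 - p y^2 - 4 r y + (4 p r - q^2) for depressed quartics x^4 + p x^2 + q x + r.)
h(y) = y^3 + 2*y^2 - 40*y - 105

Identify coefficients: p = -2, q = 5, r = 10.
Plug into h(y) = y^3 - p y^2 - 4 r y + (4 p r - q^2):
  h(y) = y^3 - (-2) y^2 - 4*(10) y + (4*(-2)*(10) - (5)^2)
       = y^3 + (2) y^2 + (-40) y + (-105).
Simplifying: h(y) = y^3 + 2*y^2 - 40*y - 105.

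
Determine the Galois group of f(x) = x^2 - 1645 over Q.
Gal(K/Q) = Z/2Z (cyclic of order 2)

x^2 - 1645 is irreducible over Q since 1645 is not a rational square. The splitting field Q(sqrt(1645)) has degree 2 over Q, and its unique nontrivial automorphism is sqrt(1645) ↦ -sqrt(1645). Hence Gal(Q(sqrt(1645))/Q) = Z/2Z.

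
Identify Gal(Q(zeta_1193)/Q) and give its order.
|Gal(Q(zeta_1193)/Q)| = phi(1193) = 1192; group ≅ (Z/1193Z)^* ≅ Z/1192Z

The n-th cyclotomic polynomial Φ_1193(x) is the minimal polynomial of zeta_1193 over Q and has degree phi(1193) = 1192. So Q(zeta_1193) is a degree-1192 Galois extension with Galois group (Z/1193Z)^*. (Z/1193Z)^* is cyclic since 1193 is an odd prime power (or 4). Hence Gal(Q(zeta_1193)/Q) ≅ Z/1192Z.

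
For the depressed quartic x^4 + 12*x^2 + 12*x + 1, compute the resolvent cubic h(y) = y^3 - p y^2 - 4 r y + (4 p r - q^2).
h(y) = y^3 - 12*y^2 - 4*y - 96

Identify coefficients: p = 12, q = 12, r = 1.
Plug into h(y) = y^3 - p y^2 - 4 r y + (4 p r - q^2):
  h(y) = y^3 - (12) y^2 - 4*(1) y + (4*(12)*(1) - (12)^2)
       = y^3 + (-12) y^2 + (-4) y + (-96).
Simplifying: h(y) = y^3 - 12*y^2 - 4*y - 96.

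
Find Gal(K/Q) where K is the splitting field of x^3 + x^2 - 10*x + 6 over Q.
Gal(K/Q) = S_3 (symmetric group of order 6)

Compute the discriminant of x^3 + (1)*x^2 + (-10)*x + (6): Δ = 2024. Since Δ is not a rational square, the Galois group is not contained in A_3; it must be the full S_3 (irreducibility of the cubic rules out anything smaller).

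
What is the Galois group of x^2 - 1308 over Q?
Gal(K/Q) = Z/2Z (cyclic of order 2)

x^2 - 1308 is irreducible over Q since 1308 is not a rational square. The splitting field Q(sqrt(1308)) has degree 2 over Q, and its unique nontrivial automorphism is sqrt(1308) ↦ -sqrt(1308). Hence Gal(Q(sqrt(1308))/Q) = Z/2Z.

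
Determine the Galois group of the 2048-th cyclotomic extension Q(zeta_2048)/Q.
|Gal(Q(zeta_2048)/Q)| = phi(2048) = 1024; group ≅ (Z/2048Z)^* ≅ Z/2Z × Z/512Z

The n-th cyclotomic polynomial Φ_2048(x) is the minimal polynomial of zeta_2048 over Q and has degree phi(2048) = 1024. So Q(zeta_2048) is a degree-1024 Galois extension with Galois group (Z/2048Z)^*. (Z/2048Z)^* for n = 2^11 is Z/2Z × Z/2^9Z (not cyclic). Hence Gal(Q(zeta_2048)/Q) ≅ Z/2Z × Z/512Z.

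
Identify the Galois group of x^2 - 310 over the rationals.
Gal(K/Q) = Z/2Z (cyclic of order 2)

x^2 - 310 is irreducible over Q since 310 is not a rational square. The splitting field Q(sqrt(310)) has degree 2 over Q, and its unique nontrivial automorphism is sqrt(310) ↦ -sqrt(310). Hence Gal(Q(sqrt(310))/Q) = Z/2Z.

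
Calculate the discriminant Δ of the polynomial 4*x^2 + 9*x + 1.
Δ = 65

For a quadratic a x^2 + b x + c the discriminant is Δ = b^2 - 4ac = (9)^2 - 4*(4)*(1) = 81 - (16) = 65.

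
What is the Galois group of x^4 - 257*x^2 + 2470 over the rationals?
Gal(K/Q) = V_4 (Klein four-group, Z/2Z × Z/2Z)

f factors as (x^2 - 10)(x^2 - 247), so the splitting field is K = Q(sqrt(10), sqrt(247)). The elements 10, 247, 2470 are all non-squares in Q, so sqrt(10) and sqrt(247) generate independent quadratic extensions. Thus [K:Q] = 4 and Gal(K/Q) is generated by the two order-2 automorphisms sqrt(10) ↦ -sqrt(10) and sqrt(247) ↦ -sqrt(247), giving V_4.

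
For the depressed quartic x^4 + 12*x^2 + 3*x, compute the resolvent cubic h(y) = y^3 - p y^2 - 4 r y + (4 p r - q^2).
h(y) = y^3 - 12*y^2 - 9

Identify coefficients: p = 12, q = 3, r = 0.
Plug into h(y) = y^3 - p y^2 - 4 r y + (4 p r - q^2):
  h(y) = y^3 - (12) y^2 - 4*(0) y + (4*(12)*(0) - (3)^2)
       = y^3 + (-12) y^2 + (0) y + (-9).
Simplifying: h(y) = y^3 - 12*y^2 - 9.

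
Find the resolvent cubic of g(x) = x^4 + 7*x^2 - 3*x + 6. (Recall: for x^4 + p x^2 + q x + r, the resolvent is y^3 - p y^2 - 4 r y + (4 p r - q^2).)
h(y) = y^3 - 7*y^2 - 24*y + 159

Identify coefficients: p = 7, q = -3, r = 6.
Plug into h(y) = y^3 - p y^2 - 4 r y + (4 p r - q^2):
  h(y) = y^3 - (7) y^2 - 4*(6) y + (4*(7)*(6) - (-3)^2)
       = y^3 + (-7) y^2 + (-24) y + (159).
Simplifying: h(y) = y^3 - 7*y^2 - 24*y + 159.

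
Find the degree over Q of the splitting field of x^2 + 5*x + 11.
[K:Q] = 2

The discriminant of x^2 + (5)*x + (11) is b^2 - 4c = 25 - (44) = -19. Since -19 is not a perfect square in Q, the polynomial is irreducible over Q. Its two roots generate a degree-2 extension, so [K:Q] = 2.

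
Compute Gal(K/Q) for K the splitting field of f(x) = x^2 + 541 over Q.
Gal(K/Q) = Z/2Z (cyclic of order 2)

x^2 + 541 is irreducible over Q since -541 is not a rational square. The splitting field Q(sqrt(-541)) has degree 2 over Q, and its unique nontrivial automorphism is sqrt(-541) ↦ -sqrt(-541). Hence Gal(Q(sqrt(-541))/Q) = Z/2Z.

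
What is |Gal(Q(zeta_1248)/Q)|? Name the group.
|Gal(Q(zeta_1248)/Q)| = phi(1248) = 384; group ≅ (Z/1248Z)^* ≅ Z/2Z × Z/2Z × Z/8Z × Z/12Z

The n-th cyclotomic polynomial Φ_1248(x) is the minimal polynomial of zeta_1248 over Q and has degree phi(1248) = 384. So Q(zeta_1248) is a degree-384 Galois extension with Galois group (Z/1248Z)^*. By CRT, (Z/1248Z)^* ≅ (Z/32Z)^* × (Z/3Z)^* × (Z/13Z)^*. Each prime-power unit group is (Z/32Z)^* ≅ Z/2Z × Z/8Z; (Z/3Z)^* ≅ Z/2Z; (Z/13Z)^* ≅ Z/12Z. Hence Gal(Q(zeta_1248)/Q) ≅ Z/2Z × Z/2Z × Z/8Z × Z/12Z.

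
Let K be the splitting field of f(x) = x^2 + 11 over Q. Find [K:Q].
[K:Q] = 2

The discriminant of x^2 + (0)*x + (11) is b^2 - 4c = 0 - (44) = -44. Since -44 is not a perfect square in Q, the polynomial is irreducible over Q. Its two roots generate a degree-2 extension, so [K:Q] = 2.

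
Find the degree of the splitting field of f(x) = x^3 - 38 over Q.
[K:Q] = 6

x^3 - 38 has one real root r = 38^(1/3) and two complex roots r*zeta_3, r*zeta_3^2 where zeta_3 = e^(2*pi*i/3). The splitting field is Q(r, zeta_3). [Q(r):Q] = 3 and [Q(zeta_3):Q] = 2 with gcd = 1, so [Q(r, zeta_3):Q] = 3 * 2 = 6.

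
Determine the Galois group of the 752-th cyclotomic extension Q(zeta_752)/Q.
|Gal(Q(zeta_752)/Q)| = phi(752) = 368; group ≅ (Z/752Z)^* ≅ Z/2Z × Z/4Z × Z/46Z

The n-th cyclotomic polynomial Φ_752(x) is the minimal polynomial of zeta_752 over Q and has degree phi(752) = 368. So Q(zeta_752) is a degree-368 Galois extension with Galois group (Z/752Z)^*. By CRT, (Z/752Z)^* ≅ (Z/16Z)^* × (Z/47Z)^*. Each prime-power unit group is (Z/16Z)^* ≅ Z/2Z × Z/4Z; (Z/47Z)^* ≅ Z/46Z. Hence Gal(Q(zeta_752)/Q) ≅ Z/2Z × Z/4Z × Z/46Z.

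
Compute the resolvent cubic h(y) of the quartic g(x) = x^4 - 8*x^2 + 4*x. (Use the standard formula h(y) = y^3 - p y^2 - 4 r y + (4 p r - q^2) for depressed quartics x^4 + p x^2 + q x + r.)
h(y) = y^3 + 8*y^2 - 16

Identify coefficients: p = -8, q = 4, r = 0.
Plug into h(y) = y^3 - p y^2 - 4 r y + (4 p r - q^2):
  h(y) = y^3 - (-8) y^2 - 4*(0) y + (4*(-8)*(0) - (4)^2)
       = y^3 + (8) y^2 + (0) y + (-16).
Simplifying: h(y) = y^3 + 8*y^2 - 16.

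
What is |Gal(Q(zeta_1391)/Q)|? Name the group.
|Gal(Q(zeta_1391)/Q)| = phi(1391) = 1272; group ≅ (Z/1391Z)^* ≅ Z/12Z × Z/106Z

The n-th cyclotomic polynomial Φ_1391(x) is the minimal polynomial of zeta_1391 over Q and has degree phi(1391) = 1272. So Q(zeta_1391) is a degree-1272 Galois extension with Galois group (Z/1391Z)^*. By CRT, (Z/1391Z)^* ≅ (Z/13Z)^* × (Z/107Z)^*. Each prime-power unit group is (Z/13Z)^* ≅ Z/12Z; (Z/107Z)^* ≅ Z/106Z. Hence Gal(Q(zeta_1391)/Q) ≅ Z/12Z × Z/106Z.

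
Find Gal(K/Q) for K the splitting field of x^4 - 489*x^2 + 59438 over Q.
Gal(K/Q) = V_4 (Klein four-group, Z/2Z × Z/2Z)

f factors as (x^2 - 226)(x^2 - 263), so the splitting field is K = Q(sqrt(226), sqrt(263)). The elements 226, 263, 59438 are all non-squares in Q, so sqrt(226) and sqrt(263) generate independent quadratic extensions. Thus [K:Q] = 4 and Gal(K/Q) is generated by the two order-2 automorphisms sqrt(226) ↦ -sqrt(226) and sqrt(263) ↦ -sqrt(263), giving V_4.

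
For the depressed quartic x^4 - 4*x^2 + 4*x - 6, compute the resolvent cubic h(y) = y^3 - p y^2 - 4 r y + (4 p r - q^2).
h(y) = y^3 + 4*y^2 + 24*y + 80

Identify coefficients: p = -4, q = 4, r = -6.
Plug into h(y) = y^3 - p y^2 - 4 r y + (4 p r - q^2):
  h(y) = y^3 - (-4) y^2 - 4*(-6) y + (4*(-4)*(-6) - (4)^2)
       = y^3 + (4) y^2 + (24) y + (80).
Simplifying: h(y) = y^3 + 4*y^2 + 24*y + 80.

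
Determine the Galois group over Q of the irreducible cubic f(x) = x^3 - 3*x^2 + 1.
Gal(K/Q) = A_3 (cyclic of order 3)

Compute the discriminant of x^3 + (-3)*x^2 + (0)*x + (1): Δ = 81. Since Δ is a perfect square (Δ = 9^2), the Galois group is contained in A_3. Irreducibility forces the group to be transitive on three roots, so Gal = A_3.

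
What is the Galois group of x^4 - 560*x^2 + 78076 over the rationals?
Gal(K/Q) = V_4 (Klein four-group, Z/2Z × Z/2Z)

f factors as (x^2 - 298)(x^2 - 262), so the splitting field is K = Q(sqrt(298), sqrt(262)). The elements 298, 262, 78076 are all non-squares in Q, so sqrt(298) and sqrt(262) generate independent quadratic extensions. Thus [K:Q] = 4 and Gal(K/Q) is generated by the two order-2 automorphisms sqrt(298) ↦ -sqrt(298) and sqrt(262) ↦ -sqrt(262), giving V_4.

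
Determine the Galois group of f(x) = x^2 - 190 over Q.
Gal(K/Q) = Z/2Z (cyclic of order 2)

x^2 - 190 is irreducible over Q since 190 is not a rational square. The splitting field Q(sqrt(190)) has degree 2 over Q, and its unique nontrivial automorphism is sqrt(190) ↦ -sqrt(190). Hence Gal(Q(sqrt(190))/Q) = Z/2Z.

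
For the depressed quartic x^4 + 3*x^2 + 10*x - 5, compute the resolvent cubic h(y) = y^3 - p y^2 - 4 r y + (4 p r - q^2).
h(y) = y^3 - 3*y^2 + 20*y - 160

Identify coefficients: p = 3, q = 10, r = -5.
Plug into h(y) = y^3 - p y^2 - 4 r y + (4 p r - q^2):
  h(y) = y^3 - (3) y^2 - 4*(-5) y + (4*(3)*(-5) - (10)^2)
       = y^3 + (-3) y^2 + (20) y + (-160).
Simplifying: h(y) = y^3 - 3*y^2 + 20*y - 160.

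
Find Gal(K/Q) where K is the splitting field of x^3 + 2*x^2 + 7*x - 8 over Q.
Gal(K/Q) = S_3 (symmetric group of order 6)

Compute the discriminant of x^3 + (2)*x^2 + (7)*x + (-8): Δ = -4664. Since Δ is not a rational square, the Galois group is not contained in A_3; it must be the full S_3 (irreducibility of the cubic rules out anything smaller).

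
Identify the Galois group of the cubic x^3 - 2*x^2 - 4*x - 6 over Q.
Gal(K/Q) = S_3 (symmetric group of order 6)

Compute the discriminant of x^3 + (-2)*x^2 + (-4)*x + (-6): Δ = -1708. Since Δ is not a rational square, the Galois group is not contained in A_3; it must be the full S_3 (irreducibility of the cubic rules out anything smaller).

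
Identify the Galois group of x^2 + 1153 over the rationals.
Gal(K/Q) = Z/2Z (cyclic of order 2)

x^2 + 1153 is irreducible over Q since -1153 is not a rational square. The splitting field Q(sqrt(-1153)) has degree 2 over Q, and its unique nontrivial automorphism is sqrt(-1153) ↦ -sqrt(-1153). Hence Gal(Q(sqrt(-1153))/Q) = Z/2Z.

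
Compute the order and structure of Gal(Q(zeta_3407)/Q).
|Gal(Q(zeta_3407)/Q)| = phi(3407) = 3406; group ≅ (Z/3407Z)^* ≅ Z/3406Z

The n-th cyclotomic polynomial Φ_3407(x) is the minimal polynomial of zeta_3407 over Q and has degree phi(3407) = 3406. So Q(zeta_3407) is a degree-3406 Galois extension with Galois group (Z/3407Z)^*. (Z/3407Z)^* is cyclic since 3407 is an odd prime power (or 4). Hence Gal(Q(zeta_3407)/Q) ≅ Z/3406Z.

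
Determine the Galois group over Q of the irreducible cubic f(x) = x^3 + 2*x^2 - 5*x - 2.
Gal(K/Q) = S_3 (symmetric group of order 6)

Compute the discriminant of x^3 + (2)*x^2 + (-5)*x + (-2): Δ = 916. Since Δ is not a rational square, the Galois group is not contained in A_3; it must be the full S_3 (irreducibility of the cubic rules out anything smaller).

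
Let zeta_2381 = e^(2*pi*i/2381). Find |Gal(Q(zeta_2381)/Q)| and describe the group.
|Gal(Q(zeta_2381)/Q)| = phi(2381) = 2380; group ≅ (Z/2381Z)^* ≅ Z/2380Z

The n-th cyclotomic polynomial Φ_2381(x) is the minimal polynomial of zeta_2381 over Q and has degree phi(2381) = 2380. So Q(zeta_2381) is a degree-2380 Galois extension with Galois group (Z/2381Z)^*. (Z/2381Z)^* is cyclic since 2381 is an odd prime power (or 4). Hence Gal(Q(zeta_2381)/Q) ≅ Z/2380Z.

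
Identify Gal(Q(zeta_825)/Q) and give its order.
|Gal(Q(zeta_825)/Q)| = phi(825) = 400; group ≅ (Z/825Z)^* ≅ Z/2Z × Z/10Z × Z/20Z

The n-th cyclotomic polynomial Φ_825(x) is the minimal polynomial of zeta_825 over Q and has degree phi(825) = 400. So Q(zeta_825) is a degree-400 Galois extension with Galois group (Z/825Z)^*. By CRT, (Z/825Z)^* ≅ (Z/3Z)^* × (Z/25Z)^* × (Z/11Z)^*. Each prime-power unit group is (Z/3Z)^* ≅ Z/2Z; (Z/25Z)^* ≅ Z/20Z; (Z/11Z)^* ≅ Z/10Z. Hence Gal(Q(zeta_825)/Q) ≅ Z/2Z × Z/10Z × Z/20Z.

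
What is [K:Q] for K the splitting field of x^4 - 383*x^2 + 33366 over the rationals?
[K:Q] = 4

f factors as (x^2 - 249)(x^2 - 134); the splitting field is K = Q(sqrt(249), sqrt(134)). Since 249, 134, and 33366 are all non-squares in Q, the three subfields Q(sqrt(249)), Q(sqrt(134)), Q(sqrt(33366)) are distinct degree-2 extensions, so [K:Q] = 4 (Klein four Galois group).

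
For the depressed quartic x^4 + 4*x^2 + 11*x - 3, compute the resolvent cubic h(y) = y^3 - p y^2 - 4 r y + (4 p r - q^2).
h(y) = y^3 - 4*y^2 + 12*y - 169

Identify coefficients: p = 4, q = 11, r = -3.
Plug into h(y) = y^3 - p y^2 - 4 r y + (4 p r - q^2):
  h(y) = y^3 - (4) y^2 - 4*(-3) y + (4*(4)*(-3) - (11)^2)
       = y^3 + (-4) y^2 + (12) y + (-169).
Simplifying: h(y) = y^3 - 4*y^2 + 12*y - 169.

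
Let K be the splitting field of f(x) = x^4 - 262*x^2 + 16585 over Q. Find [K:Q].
[K:Q] = 4

f factors as (x^2 - 107)(x^2 - 155); the splitting field is K = Q(sqrt(107), sqrt(155)). Since 107, 155, and 16585 are all non-squares in Q, the three subfields Q(sqrt(107)), Q(sqrt(155)), Q(sqrt(16585)) are distinct degree-2 extensions, so [K:Q] = 4 (Klein four Galois group).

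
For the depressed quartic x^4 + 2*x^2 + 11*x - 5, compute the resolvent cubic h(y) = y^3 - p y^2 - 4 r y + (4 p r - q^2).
h(y) = y^3 - 2*y^2 + 20*y - 161

Identify coefficients: p = 2, q = 11, r = -5.
Plug into h(y) = y^3 - p y^2 - 4 r y + (4 p r - q^2):
  h(y) = y^3 - (2) y^2 - 4*(-5) y + (4*(2)*(-5) - (11)^2)
       = y^3 + (-2) y^2 + (20) y + (-161).
Simplifying: h(y) = y^3 - 2*y^2 + 20*y - 161.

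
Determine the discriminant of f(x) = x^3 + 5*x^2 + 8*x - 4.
Δ = -1760

For x^3 + a x^2 + b x + c the discriminant is Δ = 18 a b c - 4 a^3 c + a^2 b^2 - 4 b^3 - 27 c^2.
Plug a = 5, b = 8, c = -4:
  18*(5)*(8)*(-4) - 4*(5)^3*(-4) + (5)^2*(8)^2 - 4*(8)^3 - 27*(-4)^2
  = -2880 + (2000) + 1600 + (-2048) + (-432)
  = -1760.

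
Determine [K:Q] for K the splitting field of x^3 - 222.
[K:Q] = 6

x^3 - 222 has one real root r = 222^(1/3) and two complex roots r*zeta_3, r*zeta_3^2 where zeta_3 = e^(2*pi*i/3). The splitting field is Q(r, zeta_3). [Q(r):Q] = 3 and [Q(zeta_3):Q] = 2 with gcd = 1, so [Q(r, zeta_3):Q] = 3 * 2 = 6.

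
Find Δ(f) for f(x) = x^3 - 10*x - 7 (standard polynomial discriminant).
Δ = 2677

For a depressed cubic x^3 + p x + q the discriminant is Δ = -4 p^3 - 27 q^2 = -4*(-10)^3 - 27*(-7)^2 = 4000 - 1323 = 2677.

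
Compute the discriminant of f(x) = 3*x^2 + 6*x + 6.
Δ = -36

For a quadratic a x^2 + b x + c the discriminant is Δ = b^2 - 4ac = (6)^2 - 4*(3)*(6) = 36 - (72) = -36.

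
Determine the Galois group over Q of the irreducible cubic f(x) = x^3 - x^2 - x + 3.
Gal(K/Q) = S_3 (symmetric group of order 6)

Compute the discriminant of x^3 + (-1)*x^2 + (-1)*x + (3): Δ = -172. Since Δ is not a rational square, the Galois group is not contained in A_3; it must be the full S_3 (irreducibility of the cubic rules out anything smaller).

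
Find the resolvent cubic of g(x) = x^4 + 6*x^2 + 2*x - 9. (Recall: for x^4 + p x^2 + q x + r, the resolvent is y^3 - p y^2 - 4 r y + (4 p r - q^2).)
h(y) = y^3 - 6*y^2 + 36*y - 220

Identify coefficients: p = 6, q = 2, r = -9.
Plug into h(y) = y^3 - p y^2 - 4 r y + (4 p r - q^2):
  h(y) = y^3 - (6) y^2 - 4*(-9) y + (4*(6)*(-9) - (2)^2)
       = y^3 + (-6) y^2 + (36) y + (-220).
Simplifying: h(y) = y^3 - 6*y^2 + 36*y - 220.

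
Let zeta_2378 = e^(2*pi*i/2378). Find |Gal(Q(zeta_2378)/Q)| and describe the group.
|Gal(Q(zeta_2378)/Q)| = phi(2378) = 1120; group ≅ (Z/2378Z)^* ≅ Z/28Z × Z/40Z

The n-th cyclotomic polynomial Φ_2378(x) is the minimal polynomial of zeta_2378 over Q and has degree phi(2378) = 1120. So Q(zeta_2378) is a degree-1120 Galois extension with Galois group (Z/2378Z)^*. By CRT, (Z/2378Z)^* ≅ (Z/2Z)^* × (Z/29Z)^* × (Z/41Z)^*. Each prime-power unit group is (Z/2Z)^* ≅ trivial group (order 1); (Z/29Z)^* ≅ Z/28Z; (Z/41Z)^* ≅ Z/40Z. Hence Gal(Q(zeta_2378)/Q) ≅ Z/28Z × Z/40Z.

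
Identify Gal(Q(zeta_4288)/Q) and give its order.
|Gal(Q(zeta_4288)/Q)| = phi(4288) = 2112; group ≅ (Z/4288Z)^* ≅ Z/2Z × Z/16Z × Z/66Z

The n-th cyclotomic polynomial Φ_4288(x) is the minimal polynomial of zeta_4288 over Q and has degree phi(4288) = 2112. So Q(zeta_4288) is a degree-2112 Galois extension with Galois group (Z/4288Z)^*. By CRT, (Z/4288Z)^* ≅ (Z/64Z)^* × (Z/67Z)^*. Each prime-power unit group is (Z/64Z)^* ≅ Z/2Z × Z/16Z; (Z/67Z)^* ≅ Z/66Z. Hence Gal(Q(zeta_4288)/Q) ≅ Z/2Z × Z/16Z × Z/66Z.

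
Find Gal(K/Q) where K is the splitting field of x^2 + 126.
Gal(K/Q) = Z/2Z (cyclic of order 2)

x^2 + 126 is irreducible over Q since -126 is not a rational square. The splitting field Q(sqrt(-126)) has degree 2 over Q, and its unique nontrivial automorphism is sqrt(-126) ↦ -sqrt(-126). Hence Gal(Q(sqrt(-126))/Q) = Z/2Z.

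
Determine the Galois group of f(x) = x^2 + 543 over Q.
Gal(K/Q) = Z/2Z (cyclic of order 2)

x^2 + 543 is irreducible over Q since -543 is not a rational square. The splitting field Q(sqrt(-543)) has degree 2 over Q, and its unique nontrivial automorphism is sqrt(-543) ↦ -sqrt(-543). Hence Gal(Q(sqrt(-543))/Q) = Z/2Z.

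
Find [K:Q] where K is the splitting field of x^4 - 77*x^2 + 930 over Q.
[K:Q] = 4

f factors as (x^2 - 62)(x^2 - 15); the splitting field is K = Q(sqrt(62), sqrt(15)). Since 62, 15, and 930 are all non-squares in Q, the three subfields Q(sqrt(62)), Q(sqrt(15)), Q(sqrt(930)) are distinct degree-2 extensions, so [K:Q] = 4 (Klein four Galois group).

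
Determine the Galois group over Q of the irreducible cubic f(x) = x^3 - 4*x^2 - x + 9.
Gal(K/Q) = S_3 (symmetric group of order 6)

Compute the discriminant of x^3 + (-4)*x^2 + (-1)*x + (9): Δ = 785. Since Δ is not a rational square, the Galois group is not contained in A_3; it must be the full S_3 (irreducibility of the cubic rules out anything smaller).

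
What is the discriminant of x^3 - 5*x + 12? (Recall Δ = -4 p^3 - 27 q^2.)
Δ = -3388

For a depressed cubic x^3 + p x + q the discriminant is Δ = -4 p^3 - 27 q^2 = -4*(-5)^3 - 27*(12)^2 = 500 - 3888 = -3388.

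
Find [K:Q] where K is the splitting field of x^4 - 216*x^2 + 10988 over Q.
[K:Q] = 4

f factors as (x^2 - 134)(x^2 - 82); the splitting field is K = Q(sqrt(134), sqrt(82)). Since 134, 82, and 10988 are all non-squares in Q, the three subfields Q(sqrt(134)), Q(sqrt(82)), Q(sqrt(10988)) are distinct degree-2 extensions, so [K:Q] = 4 (Klein four Galois group).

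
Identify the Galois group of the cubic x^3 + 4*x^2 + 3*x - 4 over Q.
Gal(K/Q) = S_3 (symmetric group of order 6)

Compute the discriminant of x^3 + (4)*x^2 + (3)*x + (-4): Δ = -236. Since Δ is not a rational square, the Galois group is not contained in A_3; it must be the full S_3 (irreducibility of the cubic rules out anything smaller).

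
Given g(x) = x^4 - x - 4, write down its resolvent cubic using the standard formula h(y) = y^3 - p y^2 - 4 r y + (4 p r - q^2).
h(y) = y^3 + 16*y - 1

Identify coefficients: p = 0, q = -1, r = -4.
Plug into h(y) = y^3 - p y^2 - 4 r y + (4 p r - q^2):
  h(y) = y^3 - (0) y^2 - 4*(-4) y + (4*(0)*(-4) - (-1)^2)
       = y^3 + (0) y^2 + (16) y + (-1).
Simplifying: h(y) = y^3 + 16*y - 1.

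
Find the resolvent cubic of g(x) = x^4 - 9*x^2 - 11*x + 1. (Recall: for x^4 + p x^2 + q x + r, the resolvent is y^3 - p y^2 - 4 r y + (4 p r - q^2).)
h(y) = y^3 + 9*y^2 - 4*y - 157

Identify coefficients: p = -9, q = -11, r = 1.
Plug into h(y) = y^3 - p y^2 - 4 r y + (4 p r - q^2):
  h(y) = y^3 - (-9) y^2 - 4*(1) y + (4*(-9)*(1) - (-11)^2)
       = y^3 + (9) y^2 + (-4) y + (-157).
Simplifying: h(y) = y^3 + 9*y^2 - 4*y - 157.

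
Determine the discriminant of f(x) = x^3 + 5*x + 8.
Δ = -2228

For a depressed cubic x^3 + p x + q the discriminant is Δ = -4 p^3 - 27 q^2 = -4*(5)^3 - 27*(8)^2 = -500 - 1728 = -2228.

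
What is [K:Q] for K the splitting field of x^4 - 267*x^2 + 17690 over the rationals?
[K:Q] = 4

f factors as (x^2 - 122)(x^2 - 145); the splitting field is K = Q(sqrt(122), sqrt(145)). Since 122, 145, and 17690 are all non-squares in Q, the three subfields Q(sqrt(122)), Q(sqrt(145)), Q(sqrt(17690)) are distinct degree-2 extensions, so [K:Q] = 4 (Klein four Galois group).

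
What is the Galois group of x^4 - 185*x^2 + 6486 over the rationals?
Gal(K/Q) = V_4 (Klein four-group, Z/2Z × Z/2Z)

f factors as (x^2 - 47)(x^2 - 138), so the splitting field is K = Q(sqrt(47), sqrt(138)). The elements 47, 138, 6486 are all non-squares in Q, so sqrt(47) and sqrt(138) generate independent quadratic extensions. Thus [K:Q] = 4 and Gal(K/Q) is generated by the two order-2 automorphisms sqrt(47) ↦ -sqrt(47) and sqrt(138) ↦ -sqrt(138), giving V_4.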